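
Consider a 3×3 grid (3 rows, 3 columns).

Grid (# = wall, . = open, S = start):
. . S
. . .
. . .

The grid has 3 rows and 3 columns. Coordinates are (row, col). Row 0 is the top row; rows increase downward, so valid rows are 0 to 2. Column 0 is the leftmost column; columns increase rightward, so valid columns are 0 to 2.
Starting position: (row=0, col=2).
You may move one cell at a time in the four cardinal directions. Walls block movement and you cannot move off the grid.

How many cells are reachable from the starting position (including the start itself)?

BFS flood-fill from (row=0, col=2):
  Distance 0: (row=0, col=2)
  Distance 1: (row=0, col=1), (row=1, col=2)
  Distance 2: (row=0, col=0), (row=1, col=1), (row=2, col=2)
  Distance 3: (row=1, col=0), (row=2, col=1)
  Distance 4: (row=2, col=0)
Total reachable: 9 (grid has 9 open cells total)

Answer: Reachable cells: 9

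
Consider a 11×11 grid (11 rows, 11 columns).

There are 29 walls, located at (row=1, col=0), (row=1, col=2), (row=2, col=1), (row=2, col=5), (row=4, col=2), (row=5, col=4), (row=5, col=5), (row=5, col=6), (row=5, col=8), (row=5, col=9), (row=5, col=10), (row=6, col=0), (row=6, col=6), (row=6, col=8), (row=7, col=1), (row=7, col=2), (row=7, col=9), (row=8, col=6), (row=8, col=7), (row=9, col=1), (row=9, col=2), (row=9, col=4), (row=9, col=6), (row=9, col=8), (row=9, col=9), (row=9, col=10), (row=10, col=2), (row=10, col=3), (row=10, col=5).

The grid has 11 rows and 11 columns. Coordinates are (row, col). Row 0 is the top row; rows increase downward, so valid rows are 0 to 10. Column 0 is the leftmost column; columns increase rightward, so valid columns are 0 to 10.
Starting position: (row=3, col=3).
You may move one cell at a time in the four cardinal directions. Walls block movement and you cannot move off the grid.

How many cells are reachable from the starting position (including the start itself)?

Answer: Reachable cells: 85

Derivation:
BFS flood-fill from (row=3, col=3):
  Distance 0: (row=3, col=3)
  Distance 1: (row=2, col=3), (row=3, col=2), (row=3, col=4), (row=4, col=3)
  Distance 2: (row=1, col=3), (row=2, col=2), (row=2, col=4), (row=3, col=1), (row=3, col=5), (row=4, col=4), (row=5, col=3)
  Distance 3: (row=0, col=3), (row=1, col=4), (row=3, col=0), (row=3, col=6), (row=4, col=1), (row=4, col=5), (row=5, col=2), (row=6, col=3)
  Distance 4: (row=0, col=2), (row=0, col=4), (row=1, col=5), (row=2, col=0), (row=2, col=6), (row=3, col=7), (row=4, col=0), (row=4, col=6), (row=5, col=1), (row=6, col=2), (row=6, col=4), (row=7, col=3)
  Distance 5: (row=0, col=1), (row=0, col=5), (row=1, col=6), (row=2, col=7), (row=3, col=8), (row=4, col=7), (row=5, col=0), (row=6, col=1), (row=6, col=5), (row=7, col=4), (row=8, col=3)
  Distance 6: (row=0, col=0), (row=0, col=6), (row=1, col=1), (row=1, col=7), (row=2, col=8), (row=3, col=9), (row=4, col=8), (row=5, col=7), (row=7, col=5), (row=8, col=2), (row=8, col=4), (row=9, col=3)
  Distance 7: (row=0, col=7), (row=1, col=8), (row=2, col=9), (row=3, col=10), (row=4, col=9), (row=6, col=7), (row=7, col=6), (row=8, col=1), (row=8, col=5)
  Distance 8: (row=0, col=8), (row=1, col=9), (row=2, col=10), (row=4, col=10), (row=7, col=7), (row=8, col=0), (row=9, col=5)
  Distance 9: (row=0, col=9), (row=1, col=10), (row=7, col=0), (row=7, col=8), (row=9, col=0)
  Distance 10: (row=0, col=10), (row=8, col=8), (row=10, col=0)
  Distance 11: (row=8, col=9), (row=10, col=1)
  Distance 12: (row=8, col=10)
  Distance 13: (row=7, col=10)
  Distance 14: (row=6, col=10)
  Distance 15: (row=6, col=9)
Total reachable: 85 (grid has 92 open cells total)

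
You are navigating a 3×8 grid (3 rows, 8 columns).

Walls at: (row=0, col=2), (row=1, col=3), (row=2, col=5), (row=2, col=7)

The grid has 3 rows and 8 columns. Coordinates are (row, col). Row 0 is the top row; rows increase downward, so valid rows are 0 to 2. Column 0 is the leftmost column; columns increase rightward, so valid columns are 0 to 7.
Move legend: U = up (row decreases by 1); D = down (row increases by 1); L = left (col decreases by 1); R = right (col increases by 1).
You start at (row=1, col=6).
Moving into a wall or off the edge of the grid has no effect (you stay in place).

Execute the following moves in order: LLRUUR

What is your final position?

Start: (row=1, col=6)
  L (left): (row=1, col=6) -> (row=1, col=5)
  L (left): (row=1, col=5) -> (row=1, col=4)
  R (right): (row=1, col=4) -> (row=1, col=5)
  U (up): (row=1, col=5) -> (row=0, col=5)
  U (up): blocked, stay at (row=0, col=5)
  R (right): (row=0, col=5) -> (row=0, col=6)
Final: (row=0, col=6)

Answer: Final position: (row=0, col=6)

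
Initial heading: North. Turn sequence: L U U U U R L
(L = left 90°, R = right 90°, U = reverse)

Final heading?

Start: North
  L (left (90° counter-clockwise)) -> West
  U (U-turn (180°)) -> East
  U (U-turn (180°)) -> West
  U (U-turn (180°)) -> East
  U (U-turn (180°)) -> West
  R (right (90° clockwise)) -> North
  L (left (90° counter-clockwise)) -> West
Final: West

Answer: Final heading: West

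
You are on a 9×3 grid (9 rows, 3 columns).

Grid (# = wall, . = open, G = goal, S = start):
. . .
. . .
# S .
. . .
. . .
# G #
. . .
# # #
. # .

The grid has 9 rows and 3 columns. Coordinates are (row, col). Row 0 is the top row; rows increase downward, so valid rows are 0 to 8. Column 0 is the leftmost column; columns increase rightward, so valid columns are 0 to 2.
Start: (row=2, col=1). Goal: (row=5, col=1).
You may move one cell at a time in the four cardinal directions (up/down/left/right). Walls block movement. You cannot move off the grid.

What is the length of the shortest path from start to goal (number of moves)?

Answer: Shortest path length: 3

Derivation:
BFS from (row=2, col=1) until reaching (row=5, col=1):
  Distance 0: (row=2, col=1)
  Distance 1: (row=1, col=1), (row=2, col=2), (row=3, col=1)
  Distance 2: (row=0, col=1), (row=1, col=0), (row=1, col=2), (row=3, col=0), (row=3, col=2), (row=4, col=1)
  Distance 3: (row=0, col=0), (row=0, col=2), (row=4, col=0), (row=4, col=2), (row=5, col=1)  <- goal reached here
One shortest path (3 moves): (row=2, col=1) -> (row=3, col=1) -> (row=4, col=1) -> (row=5, col=1)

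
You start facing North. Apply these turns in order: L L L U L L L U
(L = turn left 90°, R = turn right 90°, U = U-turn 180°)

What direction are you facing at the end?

Start: North
  L (left (90° counter-clockwise)) -> West
  L (left (90° counter-clockwise)) -> South
  L (left (90° counter-clockwise)) -> East
  U (U-turn (180°)) -> West
  L (left (90° counter-clockwise)) -> South
  L (left (90° counter-clockwise)) -> East
  L (left (90° counter-clockwise)) -> North
  U (U-turn (180°)) -> South
Final: South

Answer: Final heading: South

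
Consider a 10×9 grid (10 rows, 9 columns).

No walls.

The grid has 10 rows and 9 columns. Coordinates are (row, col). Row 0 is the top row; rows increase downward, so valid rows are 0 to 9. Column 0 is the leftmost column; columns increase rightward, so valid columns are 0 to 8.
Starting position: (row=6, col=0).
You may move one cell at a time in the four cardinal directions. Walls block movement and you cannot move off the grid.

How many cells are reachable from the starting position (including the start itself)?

BFS flood-fill from (row=6, col=0):
  Distance 0: (row=6, col=0)
  Distance 1: (row=5, col=0), (row=6, col=1), (row=7, col=0)
  Distance 2: (row=4, col=0), (row=5, col=1), (row=6, col=2), (row=7, col=1), (row=8, col=0)
  Distance 3: (row=3, col=0), (row=4, col=1), (row=5, col=2), (row=6, col=3), (row=7, col=2), (row=8, col=1), (row=9, col=0)
  Distance 4: (row=2, col=0), (row=3, col=1), (row=4, col=2), (row=5, col=3), (row=6, col=4), (row=7, col=3), (row=8, col=2), (row=9, col=1)
  Distance 5: (row=1, col=0), (row=2, col=1), (row=3, col=2), (row=4, col=3), (row=5, col=4), (row=6, col=5), (row=7, col=4), (row=8, col=3), (row=9, col=2)
  Distance 6: (row=0, col=0), (row=1, col=1), (row=2, col=2), (row=3, col=3), (row=4, col=4), (row=5, col=5), (row=6, col=6), (row=7, col=5), (row=8, col=4), (row=9, col=3)
  Distance 7: (row=0, col=1), (row=1, col=2), (row=2, col=3), (row=3, col=4), (row=4, col=5), (row=5, col=6), (row=6, col=7), (row=7, col=6), (row=8, col=5), (row=9, col=4)
  Distance 8: (row=0, col=2), (row=1, col=3), (row=2, col=4), (row=3, col=5), (row=4, col=6), (row=5, col=7), (row=6, col=8), (row=7, col=7), (row=8, col=6), (row=9, col=5)
  Distance 9: (row=0, col=3), (row=1, col=4), (row=2, col=5), (row=3, col=6), (row=4, col=7), (row=5, col=8), (row=7, col=8), (row=8, col=7), (row=9, col=6)
  Distance 10: (row=0, col=4), (row=1, col=5), (row=2, col=6), (row=3, col=7), (row=4, col=8), (row=8, col=8), (row=9, col=7)
  Distance 11: (row=0, col=5), (row=1, col=6), (row=2, col=7), (row=3, col=8), (row=9, col=8)
  Distance 12: (row=0, col=6), (row=1, col=7), (row=2, col=8)
  Distance 13: (row=0, col=7), (row=1, col=8)
  Distance 14: (row=0, col=8)
Total reachable: 90 (grid has 90 open cells total)

Answer: Reachable cells: 90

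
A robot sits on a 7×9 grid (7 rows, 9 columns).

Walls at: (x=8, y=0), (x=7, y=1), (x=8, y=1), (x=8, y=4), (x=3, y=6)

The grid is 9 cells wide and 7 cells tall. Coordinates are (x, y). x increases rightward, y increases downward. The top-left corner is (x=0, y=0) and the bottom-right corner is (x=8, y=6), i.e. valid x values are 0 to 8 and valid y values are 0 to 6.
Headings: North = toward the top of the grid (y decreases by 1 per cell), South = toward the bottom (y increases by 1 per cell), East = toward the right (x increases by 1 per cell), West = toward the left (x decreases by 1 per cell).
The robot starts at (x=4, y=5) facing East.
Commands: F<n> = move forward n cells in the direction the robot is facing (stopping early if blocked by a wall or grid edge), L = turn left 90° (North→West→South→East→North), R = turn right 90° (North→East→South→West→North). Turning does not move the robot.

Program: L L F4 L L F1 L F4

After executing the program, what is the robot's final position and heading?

Start: (x=4, y=5), facing East
  L: turn left, now facing North
  L: turn left, now facing West
  F4: move forward 4, now at (x=0, y=5)
  L: turn left, now facing South
  L: turn left, now facing East
  F1: move forward 1, now at (x=1, y=5)
  L: turn left, now facing North
  F4: move forward 4, now at (x=1, y=1)
Final: (x=1, y=1), facing North

Answer: Final position: (x=1, y=1), facing North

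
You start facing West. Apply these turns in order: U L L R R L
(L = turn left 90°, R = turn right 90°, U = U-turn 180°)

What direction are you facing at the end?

Answer: Final heading: North

Derivation:
Start: West
  U (U-turn (180°)) -> East
  L (left (90° counter-clockwise)) -> North
  L (left (90° counter-clockwise)) -> West
  R (right (90° clockwise)) -> North
  R (right (90° clockwise)) -> East
  L (left (90° counter-clockwise)) -> North
Final: North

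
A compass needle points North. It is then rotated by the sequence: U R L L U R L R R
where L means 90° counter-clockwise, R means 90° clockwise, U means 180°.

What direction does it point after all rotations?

Answer: Final heading: East

Derivation:
Start: North
  U (U-turn (180°)) -> South
  R (right (90° clockwise)) -> West
  L (left (90° counter-clockwise)) -> South
  L (left (90° counter-clockwise)) -> East
  U (U-turn (180°)) -> West
  R (right (90° clockwise)) -> North
  L (left (90° counter-clockwise)) -> West
  R (right (90° clockwise)) -> North
  R (right (90° clockwise)) -> East
Final: East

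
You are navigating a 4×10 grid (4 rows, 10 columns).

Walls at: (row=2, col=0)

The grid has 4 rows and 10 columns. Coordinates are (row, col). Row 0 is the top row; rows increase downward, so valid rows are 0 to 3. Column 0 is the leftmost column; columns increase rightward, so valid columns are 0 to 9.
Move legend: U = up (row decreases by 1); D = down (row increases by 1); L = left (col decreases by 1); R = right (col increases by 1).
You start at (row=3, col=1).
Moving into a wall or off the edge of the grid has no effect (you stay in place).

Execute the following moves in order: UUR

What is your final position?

Start: (row=3, col=1)
  U (up): (row=3, col=1) -> (row=2, col=1)
  U (up): (row=2, col=1) -> (row=1, col=1)
  R (right): (row=1, col=1) -> (row=1, col=2)
Final: (row=1, col=2)

Answer: Final position: (row=1, col=2)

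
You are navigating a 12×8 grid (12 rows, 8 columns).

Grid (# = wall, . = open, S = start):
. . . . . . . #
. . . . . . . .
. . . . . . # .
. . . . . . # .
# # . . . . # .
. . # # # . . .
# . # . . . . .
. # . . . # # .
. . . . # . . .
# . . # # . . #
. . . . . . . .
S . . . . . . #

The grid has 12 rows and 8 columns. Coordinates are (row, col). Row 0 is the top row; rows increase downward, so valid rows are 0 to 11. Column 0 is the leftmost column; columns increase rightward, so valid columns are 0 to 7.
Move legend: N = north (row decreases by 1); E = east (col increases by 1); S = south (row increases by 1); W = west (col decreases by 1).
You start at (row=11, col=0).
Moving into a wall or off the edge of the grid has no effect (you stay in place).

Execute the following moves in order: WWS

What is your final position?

Start: (row=11, col=0)
  W (west): blocked, stay at (row=11, col=0)
  W (west): blocked, stay at (row=11, col=0)
  S (south): blocked, stay at (row=11, col=0)
Final: (row=11, col=0)

Answer: Final position: (row=11, col=0)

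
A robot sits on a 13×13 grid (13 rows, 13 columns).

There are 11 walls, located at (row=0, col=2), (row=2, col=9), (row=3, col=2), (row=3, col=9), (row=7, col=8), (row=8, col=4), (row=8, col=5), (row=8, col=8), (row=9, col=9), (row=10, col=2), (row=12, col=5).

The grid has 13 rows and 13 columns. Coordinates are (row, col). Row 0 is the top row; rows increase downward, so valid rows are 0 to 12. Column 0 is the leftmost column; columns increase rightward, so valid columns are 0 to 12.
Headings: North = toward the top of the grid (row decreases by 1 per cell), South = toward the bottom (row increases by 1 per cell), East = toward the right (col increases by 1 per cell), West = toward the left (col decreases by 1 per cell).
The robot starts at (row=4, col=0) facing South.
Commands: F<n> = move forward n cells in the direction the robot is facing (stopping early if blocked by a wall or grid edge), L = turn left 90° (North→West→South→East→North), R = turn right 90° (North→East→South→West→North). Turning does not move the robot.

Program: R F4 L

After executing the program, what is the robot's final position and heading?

Answer: Final position: (row=4, col=0), facing South

Derivation:
Start: (row=4, col=0), facing South
  R: turn right, now facing West
  F4: move forward 0/4 (blocked), now at (row=4, col=0)
  L: turn left, now facing South
Final: (row=4, col=0), facing South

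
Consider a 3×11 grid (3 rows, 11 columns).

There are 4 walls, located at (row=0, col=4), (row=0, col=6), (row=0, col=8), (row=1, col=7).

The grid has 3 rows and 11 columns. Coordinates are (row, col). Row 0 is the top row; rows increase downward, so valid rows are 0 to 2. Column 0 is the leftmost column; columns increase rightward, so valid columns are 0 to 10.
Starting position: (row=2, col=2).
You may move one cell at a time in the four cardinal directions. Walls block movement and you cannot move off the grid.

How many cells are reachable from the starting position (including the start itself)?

BFS flood-fill from (row=2, col=2):
  Distance 0: (row=2, col=2)
  Distance 1: (row=1, col=2), (row=2, col=1), (row=2, col=3)
  Distance 2: (row=0, col=2), (row=1, col=1), (row=1, col=3), (row=2, col=0), (row=2, col=4)
  Distance 3: (row=0, col=1), (row=0, col=3), (row=1, col=0), (row=1, col=4), (row=2, col=5)
  Distance 4: (row=0, col=0), (row=1, col=5), (row=2, col=6)
  Distance 5: (row=0, col=5), (row=1, col=6), (row=2, col=7)
  Distance 6: (row=2, col=8)
  Distance 7: (row=1, col=8), (row=2, col=9)
  Distance 8: (row=1, col=9), (row=2, col=10)
  Distance 9: (row=0, col=9), (row=1, col=10)
  Distance 10: (row=0, col=10)
Total reachable: 28 (grid has 29 open cells total)

Answer: Reachable cells: 28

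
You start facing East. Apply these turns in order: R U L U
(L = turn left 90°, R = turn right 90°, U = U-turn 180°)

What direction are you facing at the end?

Start: East
  R (right (90° clockwise)) -> South
  U (U-turn (180°)) -> North
  L (left (90° counter-clockwise)) -> West
  U (U-turn (180°)) -> East
Final: East

Answer: Final heading: East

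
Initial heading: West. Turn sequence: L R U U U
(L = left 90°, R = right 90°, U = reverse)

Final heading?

Start: West
  L (left (90° counter-clockwise)) -> South
  R (right (90° clockwise)) -> West
  U (U-turn (180°)) -> East
  U (U-turn (180°)) -> West
  U (U-turn (180°)) -> East
Final: East

Answer: Final heading: East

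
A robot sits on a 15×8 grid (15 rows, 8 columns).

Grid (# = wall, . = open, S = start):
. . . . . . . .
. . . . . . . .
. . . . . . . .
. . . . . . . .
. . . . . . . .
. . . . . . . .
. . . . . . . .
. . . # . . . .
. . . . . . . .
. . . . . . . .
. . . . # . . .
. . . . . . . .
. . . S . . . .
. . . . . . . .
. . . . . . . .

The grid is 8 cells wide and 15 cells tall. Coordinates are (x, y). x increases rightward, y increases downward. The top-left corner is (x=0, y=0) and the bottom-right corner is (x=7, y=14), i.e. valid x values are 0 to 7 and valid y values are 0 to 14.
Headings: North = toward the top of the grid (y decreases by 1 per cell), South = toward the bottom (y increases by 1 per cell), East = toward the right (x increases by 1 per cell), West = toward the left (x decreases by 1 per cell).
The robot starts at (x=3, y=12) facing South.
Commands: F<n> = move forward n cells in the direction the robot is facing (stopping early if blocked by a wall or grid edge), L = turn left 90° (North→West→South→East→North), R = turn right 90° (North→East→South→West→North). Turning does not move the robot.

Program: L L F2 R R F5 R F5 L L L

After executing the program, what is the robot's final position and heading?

Start: (x=3, y=12), facing South
  L: turn left, now facing East
  L: turn left, now facing North
  F2: move forward 2, now at (x=3, y=10)
  R: turn right, now facing East
  R: turn right, now facing South
  F5: move forward 4/5 (blocked), now at (x=3, y=14)
  R: turn right, now facing West
  F5: move forward 3/5 (blocked), now at (x=0, y=14)
  L: turn left, now facing South
  L: turn left, now facing East
  L: turn left, now facing North
Final: (x=0, y=14), facing North

Answer: Final position: (x=0, y=14), facing North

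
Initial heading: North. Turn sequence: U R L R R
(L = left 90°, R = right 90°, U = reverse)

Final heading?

Answer: Final heading: North

Derivation:
Start: North
  U (U-turn (180°)) -> South
  R (right (90° clockwise)) -> West
  L (left (90° counter-clockwise)) -> South
  R (right (90° clockwise)) -> West
  R (right (90° clockwise)) -> North
Final: North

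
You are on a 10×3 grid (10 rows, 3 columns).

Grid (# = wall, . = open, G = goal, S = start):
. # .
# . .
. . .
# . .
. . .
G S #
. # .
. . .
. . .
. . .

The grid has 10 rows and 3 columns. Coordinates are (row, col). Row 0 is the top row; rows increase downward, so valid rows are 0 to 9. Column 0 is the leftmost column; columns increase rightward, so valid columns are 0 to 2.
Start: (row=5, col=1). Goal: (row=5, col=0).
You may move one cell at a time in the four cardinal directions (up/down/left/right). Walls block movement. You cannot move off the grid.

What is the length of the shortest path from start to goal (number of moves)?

BFS from (row=5, col=1) until reaching (row=5, col=0):
  Distance 0: (row=5, col=1)
  Distance 1: (row=4, col=1), (row=5, col=0)  <- goal reached here
One shortest path (1 moves): (row=5, col=1) -> (row=5, col=0)

Answer: Shortest path length: 1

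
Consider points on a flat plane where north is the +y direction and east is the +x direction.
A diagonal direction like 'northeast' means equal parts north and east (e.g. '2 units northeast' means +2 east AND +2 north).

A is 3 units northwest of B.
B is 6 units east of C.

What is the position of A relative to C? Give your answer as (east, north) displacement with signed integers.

Answer: A is at (east=3, north=3) relative to C.

Derivation:
Place C at the origin (east=0, north=0).
  B is 6 units east of C: delta (east=+6, north=+0); B at (east=6, north=0).
  A is 3 units northwest of B: delta (east=-3, north=+3); A at (east=3, north=3).
Therefore A relative to C: (east=3, north=3).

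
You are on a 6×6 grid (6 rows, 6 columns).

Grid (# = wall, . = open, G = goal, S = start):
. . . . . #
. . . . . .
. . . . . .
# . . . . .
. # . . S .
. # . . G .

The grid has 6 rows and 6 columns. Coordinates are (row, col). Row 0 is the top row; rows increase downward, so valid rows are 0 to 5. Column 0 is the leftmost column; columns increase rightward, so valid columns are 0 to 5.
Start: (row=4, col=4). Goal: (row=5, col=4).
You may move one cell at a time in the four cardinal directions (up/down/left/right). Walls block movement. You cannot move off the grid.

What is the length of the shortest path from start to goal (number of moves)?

Answer: Shortest path length: 1

Derivation:
BFS from (row=4, col=4) until reaching (row=5, col=4):
  Distance 0: (row=4, col=4)
  Distance 1: (row=3, col=4), (row=4, col=3), (row=4, col=5), (row=5, col=4)  <- goal reached here
One shortest path (1 moves): (row=4, col=4) -> (row=5, col=4)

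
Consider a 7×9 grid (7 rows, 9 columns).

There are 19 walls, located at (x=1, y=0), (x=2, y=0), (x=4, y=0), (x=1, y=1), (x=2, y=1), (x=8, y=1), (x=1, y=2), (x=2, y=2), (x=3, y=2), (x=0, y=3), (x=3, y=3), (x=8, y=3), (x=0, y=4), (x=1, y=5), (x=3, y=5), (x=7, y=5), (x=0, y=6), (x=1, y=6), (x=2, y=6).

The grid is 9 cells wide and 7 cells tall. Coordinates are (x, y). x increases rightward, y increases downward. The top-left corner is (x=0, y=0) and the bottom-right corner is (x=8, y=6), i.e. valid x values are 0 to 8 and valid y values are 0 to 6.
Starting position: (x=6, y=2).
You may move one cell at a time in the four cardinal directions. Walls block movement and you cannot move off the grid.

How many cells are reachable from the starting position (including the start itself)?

BFS flood-fill from (x=6, y=2):
  Distance 0: (x=6, y=2)
  Distance 1: (x=6, y=1), (x=5, y=2), (x=7, y=2), (x=6, y=3)
  Distance 2: (x=6, y=0), (x=5, y=1), (x=7, y=1), (x=4, y=2), (x=8, y=2), (x=5, y=3), (x=7, y=3), (x=6, y=4)
  Distance 3: (x=5, y=0), (x=7, y=0), (x=4, y=1), (x=4, y=3), (x=5, y=4), (x=7, y=4), (x=6, y=5)
  Distance 4: (x=8, y=0), (x=3, y=1), (x=4, y=4), (x=8, y=4), (x=5, y=5), (x=6, y=6)
  Distance 5: (x=3, y=0), (x=3, y=4), (x=4, y=5), (x=8, y=5), (x=5, y=6), (x=7, y=6)
  Distance 6: (x=2, y=4), (x=4, y=6), (x=8, y=6)
  Distance 7: (x=2, y=3), (x=1, y=4), (x=2, y=5), (x=3, y=6)
  Distance 8: (x=1, y=3)
Total reachable: 40 (grid has 44 open cells total)

Answer: Reachable cells: 40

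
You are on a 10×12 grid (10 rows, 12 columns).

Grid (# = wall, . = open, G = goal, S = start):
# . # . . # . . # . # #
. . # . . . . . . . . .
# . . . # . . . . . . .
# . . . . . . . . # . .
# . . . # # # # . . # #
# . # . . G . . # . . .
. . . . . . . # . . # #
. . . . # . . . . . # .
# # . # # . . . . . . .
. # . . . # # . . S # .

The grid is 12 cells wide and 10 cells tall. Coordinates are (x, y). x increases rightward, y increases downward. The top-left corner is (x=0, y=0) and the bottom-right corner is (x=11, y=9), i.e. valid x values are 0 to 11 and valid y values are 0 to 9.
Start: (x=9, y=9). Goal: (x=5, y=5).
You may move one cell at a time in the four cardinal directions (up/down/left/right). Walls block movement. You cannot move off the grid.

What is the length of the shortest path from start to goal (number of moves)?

BFS from (x=9, y=9) until reaching (x=5, y=5):
  Distance 0: (x=9, y=9)
  Distance 1: (x=9, y=8), (x=8, y=9)
  Distance 2: (x=9, y=7), (x=8, y=8), (x=10, y=8), (x=7, y=9)
  Distance 3: (x=9, y=6), (x=8, y=7), (x=7, y=8), (x=11, y=8)
  Distance 4: (x=9, y=5), (x=8, y=6), (x=7, y=7), (x=11, y=7), (x=6, y=8), (x=11, y=9)
  Distance 5: (x=9, y=4), (x=10, y=5), (x=6, y=7), (x=5, y=8)
  Distance 6: (x=8, y=4), (x=11, y=5), (x=6, y=6), (x=5, y=7)
  Distance 7: (x=8, y=3), (x=6, y=5), (x=5, y=6)
  Distance 8: (x=8, y=2), (x=7, y=3), (x=5, y=5), (x=7, y=5), (x=4, y=6)  <- goal reached here
One shortest path (8 moves): (x=9, y=9) -> (x=8, y=9) -> (x=7, y=9) -> (x=7, y=8) -> (x=6, y=8) -> (x=5, y=8) -> (x=5, y=7) -> (x=5, y=6) -> (x=5, y=5)

Answer: Shortest path length: 8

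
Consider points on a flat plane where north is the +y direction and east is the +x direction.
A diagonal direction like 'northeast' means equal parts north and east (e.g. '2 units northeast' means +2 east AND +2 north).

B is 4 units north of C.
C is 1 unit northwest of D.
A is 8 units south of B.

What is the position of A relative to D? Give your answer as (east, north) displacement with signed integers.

Place D at the origin (east=0, north=0).
  C is 1 unit northwest of D: delta (east=-1, north=+1); C at (east=-1, north=1).
  B is 4 units north of C: delta (east=+0, north=+4); B at (east=-1, north=5).
  A is 8 units south of B: delta (east=+0, north=-8); A at (east=-1, north=-3).
Therefore A relative to D: (east=-1, north=-3).

Answer: A is at (east=-1, north=-3) relative to D.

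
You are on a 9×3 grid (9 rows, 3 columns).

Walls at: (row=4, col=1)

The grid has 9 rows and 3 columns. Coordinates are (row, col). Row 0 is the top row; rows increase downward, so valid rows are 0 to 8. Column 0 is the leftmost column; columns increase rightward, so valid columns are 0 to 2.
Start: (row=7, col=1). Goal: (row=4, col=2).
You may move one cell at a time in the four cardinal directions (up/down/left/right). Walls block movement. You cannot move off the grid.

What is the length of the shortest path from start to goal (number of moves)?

Answer: Shortest path length: 4

Derivation:
BFS from (row=7, col=1) until reaching (row=4, col=2):
  Distance 0: (row=7, col=1)
  Distance 1: (row=6, col=1), (row=7, col=0), (row=7, col=2), (row=8, col=1)
  Distance 2: (row=5, col=1), (row=6, col=0), (row=6, col=2), (row=8, col=0), (row=8, col=2)
  Distance 3: (row=5, col=0), (row=5, col=2)
  Distance 4: (row=4, col=0), (row=4, col=2)  <- goal reached here
One shortest path (4 moves): (row=7, col=1) -> (row=7, col=2) -> (row=6, col=2) -> (row=5, col=2) -> (row=4, col=2)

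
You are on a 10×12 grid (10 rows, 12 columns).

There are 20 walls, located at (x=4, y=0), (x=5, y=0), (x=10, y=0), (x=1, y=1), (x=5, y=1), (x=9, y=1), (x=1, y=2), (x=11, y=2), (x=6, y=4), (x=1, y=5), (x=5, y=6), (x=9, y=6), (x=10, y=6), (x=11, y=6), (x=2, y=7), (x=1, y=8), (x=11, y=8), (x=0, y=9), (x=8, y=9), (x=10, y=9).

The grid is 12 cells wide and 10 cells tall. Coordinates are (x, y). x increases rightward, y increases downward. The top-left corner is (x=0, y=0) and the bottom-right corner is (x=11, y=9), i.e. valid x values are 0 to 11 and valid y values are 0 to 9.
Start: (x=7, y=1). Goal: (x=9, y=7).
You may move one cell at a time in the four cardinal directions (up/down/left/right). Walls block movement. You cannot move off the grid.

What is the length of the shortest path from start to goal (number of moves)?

BFS from (x=7, y=1) until reaching (x=9, y=7):
  Distance 0: (x=7, y=1)
  Distance 1: (x=7, y=0), (x=6, y=1), (x=8, y=1), (x=7, y=2)
  Distance 2: (x=6, y=0), (x=8, y=0), (x=6, y=2), (x=8, y=2), (x=7, y=3)
  Distance 3: (x=9, y=0), (x=5, y=2), (x=9, y=2), (x=6, y=3), (x=8, y=3), (x=7, y=4)
  Distance 4: (x=4, y=2), (x=10, y=2), (x=5, y=3), (x=9, y=3), (x=8, y=4), (x=7, y=5)
  Distance 5: (x=4, y=1), (x=10, y=1), (x=3, y=2), (x=4, y=3), (x=10, y=3), (x=5, y=4), (x=9, y=4), (x=6, y=5), (x=8, y=5), (x=7, y=6)
  Distance 6: (x=3, y=1), (x=11, y=1), (x=2, y=2), (x=3, y=3), (x=11, y=3), (x=4, y=4), (x=10, y=4), (x=5, y=5), (x=9, y=5), (x=6, y=6), (x=8, y=6), (x=7, y=7)
  Distance 7: (x=3, y=0), (x=11, y=0), (x=2, y=1), (x=2, y=3), (x=3, y=4), (x=11, y=4), (x=4, y=5), (x=10, y=5), (x=6, y=7), (x=8, y=7), (x=7, y=8)
  Distance 8: (x=2, y=0), (x=1, y=3), (x=2, y=4), (x=3, y=5), (x=11, y=5), (x=4, y=6), (x=5, y=7), (x=9, y=7), (x=6, y=8), (x=8, y=8), (x=7, y=9)  <- goal reached here
One shortest path (8 moves): (x=7, y=1) -> (x=8, y=1) -> (x=8, y=2) -> (x=8, y=3) -> (x=8, y=4) -> (x=8, y=5) -> (x=8, y=6) -> (x=8, y=7) -> (x=9, y=7)

Answer: Shortest path length: 8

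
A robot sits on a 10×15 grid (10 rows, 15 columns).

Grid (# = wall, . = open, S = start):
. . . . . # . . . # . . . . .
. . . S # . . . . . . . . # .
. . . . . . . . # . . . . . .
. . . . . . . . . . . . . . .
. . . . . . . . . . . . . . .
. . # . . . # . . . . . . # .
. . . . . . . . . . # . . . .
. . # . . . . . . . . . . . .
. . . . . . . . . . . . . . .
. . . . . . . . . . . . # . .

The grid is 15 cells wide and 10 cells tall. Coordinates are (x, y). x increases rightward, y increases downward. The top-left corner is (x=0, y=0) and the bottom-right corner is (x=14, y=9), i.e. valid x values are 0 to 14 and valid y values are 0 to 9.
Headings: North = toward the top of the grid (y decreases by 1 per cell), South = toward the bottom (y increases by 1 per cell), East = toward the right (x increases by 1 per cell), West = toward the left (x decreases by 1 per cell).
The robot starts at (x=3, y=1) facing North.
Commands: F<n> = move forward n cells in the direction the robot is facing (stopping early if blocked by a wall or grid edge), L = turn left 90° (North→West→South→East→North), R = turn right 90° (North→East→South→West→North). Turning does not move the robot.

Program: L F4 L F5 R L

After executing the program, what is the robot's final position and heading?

Start: (x=3, y=1), facing North
  L: turn left, now facing West
  F4: move forward 3/4 (blocked), now at (x=0, y=1)
  L: turn left, now facing South
  F5: move forward 5, now at (x=0, y=6)
  R: turn right, now facing West
  L: turn left, now facing South
Final: (x=0, y=6), facing South

Answer: Final position: (x=0, y=6), facing South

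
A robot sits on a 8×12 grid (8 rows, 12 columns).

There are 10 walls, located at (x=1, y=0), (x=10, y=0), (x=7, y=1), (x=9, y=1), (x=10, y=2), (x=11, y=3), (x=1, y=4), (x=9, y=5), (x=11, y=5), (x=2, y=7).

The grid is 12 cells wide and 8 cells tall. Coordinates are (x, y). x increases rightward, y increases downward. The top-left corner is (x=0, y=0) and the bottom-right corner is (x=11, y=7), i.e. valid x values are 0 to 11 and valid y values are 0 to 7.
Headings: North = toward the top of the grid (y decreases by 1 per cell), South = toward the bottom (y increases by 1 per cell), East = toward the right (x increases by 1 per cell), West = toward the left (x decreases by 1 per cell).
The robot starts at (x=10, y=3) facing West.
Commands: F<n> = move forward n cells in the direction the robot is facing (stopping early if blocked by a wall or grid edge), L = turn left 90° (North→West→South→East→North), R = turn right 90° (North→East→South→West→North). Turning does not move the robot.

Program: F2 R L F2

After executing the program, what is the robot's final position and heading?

Answer: Final position: (x=6, y=3), facing West

Derivation:
Start: (x=10, y=3), facing West
  F2: move forward 2, now at (x=8, y=3)
  R: turn right, now facing North
  L: turn left, now facing West
  F2: move forward 2, now at (x=6, y=3)
Final: (x=6, y=3), facing West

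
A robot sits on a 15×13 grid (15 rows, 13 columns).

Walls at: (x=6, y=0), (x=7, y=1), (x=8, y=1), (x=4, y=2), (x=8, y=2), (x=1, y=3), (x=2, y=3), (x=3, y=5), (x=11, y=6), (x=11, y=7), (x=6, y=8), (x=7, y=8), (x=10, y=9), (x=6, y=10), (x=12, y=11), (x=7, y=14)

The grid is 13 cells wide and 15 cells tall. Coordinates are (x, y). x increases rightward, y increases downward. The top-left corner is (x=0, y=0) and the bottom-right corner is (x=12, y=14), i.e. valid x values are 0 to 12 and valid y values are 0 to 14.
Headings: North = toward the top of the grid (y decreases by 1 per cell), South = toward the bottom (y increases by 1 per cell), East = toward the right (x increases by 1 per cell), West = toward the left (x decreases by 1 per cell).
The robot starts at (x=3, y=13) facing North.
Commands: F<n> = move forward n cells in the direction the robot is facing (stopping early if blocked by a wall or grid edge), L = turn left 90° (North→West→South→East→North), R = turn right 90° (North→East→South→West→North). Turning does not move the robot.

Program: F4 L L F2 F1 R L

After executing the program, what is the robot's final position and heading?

Start: (x=3, y=13), facing North
  F4: move forward 4, now at (x=3, y=9)
  L: turn left, now facing West
  L: turn left, now facing South
  F2: move forward 2, now at (x=3, y=11)
  F1: move forward 1, now at (x=3, y=12)
  R: turn right, now facing West
  L: turn left, now facing South
Final: (x=3, y=12), facing South

Answer: Final position: (x=3, y=12), facing South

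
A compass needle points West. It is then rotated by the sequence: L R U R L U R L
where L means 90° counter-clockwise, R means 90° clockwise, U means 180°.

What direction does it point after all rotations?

Answer: Final heading: West

Derivation:
Start: West
  L (left (90° counter-clockwise)) -> South
  R (right (90° clockwise)) -> West
  U (U-turn (180°)) -> East
  R (right (90° clockwise)) -> South
  L (left (90° counter-clockwise)) -> East
  U (U-turn (180°)) -> West
  R (right (90° clockwise)) -> North
  L (left (90° counter-clockwise)) -> West
Final: West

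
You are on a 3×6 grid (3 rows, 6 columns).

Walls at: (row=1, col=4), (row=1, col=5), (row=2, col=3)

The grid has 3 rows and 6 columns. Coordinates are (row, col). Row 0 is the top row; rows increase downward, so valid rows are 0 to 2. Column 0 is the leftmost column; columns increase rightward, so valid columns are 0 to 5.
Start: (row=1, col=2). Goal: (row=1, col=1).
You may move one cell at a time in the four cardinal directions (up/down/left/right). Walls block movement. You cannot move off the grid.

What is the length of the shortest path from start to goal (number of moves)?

BFS from (row=1, col=2) until reaching (row=1, col=1):
  Distance 0: (row=1, col=2)
  Distance 1: (row=0, col=2), (row=1, col=1), (row=1, col=3), (row=2, col=2)  <- goal reached here
One shortest path (1 moves): (row=1, col=2) -> (row=1, col=1)

Answer: Shortest path length: 1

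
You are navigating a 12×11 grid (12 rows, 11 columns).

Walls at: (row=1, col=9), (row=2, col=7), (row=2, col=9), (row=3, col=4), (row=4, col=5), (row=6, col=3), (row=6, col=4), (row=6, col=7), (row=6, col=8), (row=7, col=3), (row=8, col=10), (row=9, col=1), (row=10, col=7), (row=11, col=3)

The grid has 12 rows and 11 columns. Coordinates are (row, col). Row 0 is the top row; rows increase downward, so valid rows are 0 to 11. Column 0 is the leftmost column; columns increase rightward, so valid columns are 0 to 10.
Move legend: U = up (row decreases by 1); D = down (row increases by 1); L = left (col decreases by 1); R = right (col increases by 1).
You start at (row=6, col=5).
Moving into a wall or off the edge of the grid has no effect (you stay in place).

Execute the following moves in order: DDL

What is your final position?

Start: (row=6, col=5)
  D (down): (row=6, col=5) -> (row=7, col=5)
  D (down): (row=7, col=5) -> (row=8, col=5)
  L (left): (row=8, col=5) -> (row=8, col=4)
Final: (row=8, col=4)

Answer: Final position: (row=8, col=4)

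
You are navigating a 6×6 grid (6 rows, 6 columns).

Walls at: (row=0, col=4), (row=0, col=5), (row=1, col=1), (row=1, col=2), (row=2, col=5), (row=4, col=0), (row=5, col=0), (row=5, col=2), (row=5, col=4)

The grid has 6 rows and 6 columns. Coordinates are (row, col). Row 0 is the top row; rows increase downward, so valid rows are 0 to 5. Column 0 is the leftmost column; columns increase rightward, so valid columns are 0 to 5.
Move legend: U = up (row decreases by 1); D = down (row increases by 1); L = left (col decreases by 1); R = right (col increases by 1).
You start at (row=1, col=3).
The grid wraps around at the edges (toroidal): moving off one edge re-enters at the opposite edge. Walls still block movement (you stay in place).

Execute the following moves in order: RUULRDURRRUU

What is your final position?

Start: (row=1, col=3)
  R (right): (row=1, col=3) -> (row=1, col=4)
  U (up): blocked, stay at (row=1, col=4)
  U (up): blocked, stay at (row=1, col=4)
  L (left): (row=1, col=4) -> (row=1, col=3)
  R (right): (row=1, col=3) -> (row=1, col=4)
  D (down): (row=1, col=4) -> (row=2, col=4)
  U (up): (row=2, col=4) -> (row=1, col=4)
  R (right): (row=1, col=4) -> (row=1, col=5)
  R (right): (row=1, col=5) -> (row=1, col=0)
  R (right): blocked, stay at (row=1, col=0)
  U (up): (row=1, col=0) -> (row=0, col=0)
  U (up): blocked, stay at (row=0, col=0)
Final: (row=0, col=0)

Answer: Final position: (row=0, col=0)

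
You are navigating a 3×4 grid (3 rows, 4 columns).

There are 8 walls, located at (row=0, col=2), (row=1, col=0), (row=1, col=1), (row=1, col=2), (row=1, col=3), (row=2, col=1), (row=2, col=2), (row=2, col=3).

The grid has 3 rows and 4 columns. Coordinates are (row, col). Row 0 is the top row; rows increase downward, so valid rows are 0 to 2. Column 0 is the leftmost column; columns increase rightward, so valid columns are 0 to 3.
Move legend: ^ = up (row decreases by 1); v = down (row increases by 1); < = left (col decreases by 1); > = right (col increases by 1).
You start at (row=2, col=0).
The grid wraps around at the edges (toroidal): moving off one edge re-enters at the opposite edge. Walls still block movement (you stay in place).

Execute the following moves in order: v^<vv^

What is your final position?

Start: (row=2, col=0)
  v (down): (row=2, col=0) -> (row=0, col=0)
  ^ (up): (row=0, col=0) -> (row=2, col=0)
  < (left): blocked, stay at (row=2, col=0)
  v (down): (row=2, col=0) -> (row=0, col=0)
  v (down): blocked, stay at (row=0, col=0)
  ^ (up): (row=0, col=0) -> (row=2, col=0)
Final: (row=2, col=0)

Answer: Final position: (row=2, col=0)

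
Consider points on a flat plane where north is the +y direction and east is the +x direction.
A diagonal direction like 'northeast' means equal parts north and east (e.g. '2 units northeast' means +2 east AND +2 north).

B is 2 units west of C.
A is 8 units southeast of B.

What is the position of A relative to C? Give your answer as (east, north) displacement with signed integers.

Answer: A is at (east=6, north=-8) relative to C.

Derivation:
Place C at the origin (east=0, north=0).
  B is 2 units west of C: delta (east=-2, north=+0); B at (east=-2, north=0).
  A is 8 units southeast of B: delta (east=+8, north=-8); A at (east=6, north=-8).
Therefore A relative to C: (east=6, north=-8).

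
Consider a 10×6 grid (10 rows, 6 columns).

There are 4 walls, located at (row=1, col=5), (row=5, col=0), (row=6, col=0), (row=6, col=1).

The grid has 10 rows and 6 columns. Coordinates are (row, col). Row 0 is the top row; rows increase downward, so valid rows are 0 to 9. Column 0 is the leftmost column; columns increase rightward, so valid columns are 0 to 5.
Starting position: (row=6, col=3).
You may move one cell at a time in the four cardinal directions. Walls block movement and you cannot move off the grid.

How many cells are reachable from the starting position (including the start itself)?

BFS flood-fill from (row=6, col=3):
  Distance 0: (row=6, col=3)
  Distance 1: (row=5, col=3), (row=6, col=2), (row=6, col=4), (row=7, col=3)
  Distance 2: (row=4, col=3), (row=5, col=2), (row=5, col=4), (row=6, col=5), (row=7, col=2), (row=7, col=4), (row=8, col=3)
  Distance 3: (row=3, col=3), (row=4, col=2), (row=4, col=4), (row=5, col=1), (row=5, col=5), (row=7, col=1), (row=7, col=5), (row=8, col=2), (row=8, col=4), (row=9, col=3)
  Distance 4: (row=2, col=3), (row=3, col=2), (row=3, col=4), (row=4, col=1), (row=4, col=5), (row=7, col=0), (row=8, col=1), (row=8, col=5), (row=9, col=2), (row=9, col=4)
  Distance 5: (row=1, col=3), (row=2, col=2), (row=2, col=4), (row=3, col=1), (row=3, col=5), (row=4, col=0), (row=8, col=0), (row=9, col=1), (row=9, col=5)
  Distance 6: (row=0, col=3), (row=1, col=2), (row=1, col=4), (row=2, col=1), (row=2, col=5), (row=3, col=0), (row=9, col=0)
  Distance 7: (row=0, col=2), (row=0, col=4), (row=1, col=1), (row=2, col=0)
  Distance 8: (row=0, col=1), (row=0, col=5), (row=1, col=0)
  Distance 9: (row=0, col=0)
Total reachable: 56 (grid has 56 open cells total)

Answer: Reachable cells: 56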